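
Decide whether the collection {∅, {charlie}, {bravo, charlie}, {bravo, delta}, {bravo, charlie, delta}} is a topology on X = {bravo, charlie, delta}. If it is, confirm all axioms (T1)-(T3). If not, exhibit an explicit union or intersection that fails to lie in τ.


τ is NOT a topology on X.

Axiom (T1): ∅ ∈ τ? Yes; X ∈ τ? Yes.
Axiom (T2/T3): check pairwise unions and intersections of members of τ.
Counterexample for (T3): {bravo, charlie} ∩ {bravo, delta} = {bravo} ∉ τ. Therefore τ is NOT a topology.


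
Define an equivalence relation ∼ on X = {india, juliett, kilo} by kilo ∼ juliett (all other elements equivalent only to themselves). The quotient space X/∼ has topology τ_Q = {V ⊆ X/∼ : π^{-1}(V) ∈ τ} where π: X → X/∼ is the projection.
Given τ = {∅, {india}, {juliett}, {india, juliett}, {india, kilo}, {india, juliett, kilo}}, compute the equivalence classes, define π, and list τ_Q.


X/∼ = {[india], [juliett=kilo]}; |τ_Q| = 3.

Equivalence classes: [india], [juliett=kilo].
Quotient map π: X → X/∼ sends india ↦ [india], juliett ↦ [juliett=kilo], kilo ↦ [juliett=kilo].
For each subset V ⊆ X/∼, compute π^{-1}(V) ⊆ X and check whether π^{-1}(V) ∈ τ. V is open in τ_Q iff π^{-1}(V) ∈ τ.
  V = {}: π^{-1}(V) = ∅ ∈ τ ✓.
  V = {[india]}: π^{-1}(V) = {india} ∈ τ ✓.
  V = {[juliett=kilo]}: π^{-1}(V) = {juliett, kilo} ∉ τ ✗.
  V = {[india], [juliett=kilo]}: π^{-1}(V) = {india, juliett, kilo} ∈ τ ✓.
Open sets in the quotient: τ_Q = {{}, {[india]}, {[india], [juliett=kilo]}} (3 elements).


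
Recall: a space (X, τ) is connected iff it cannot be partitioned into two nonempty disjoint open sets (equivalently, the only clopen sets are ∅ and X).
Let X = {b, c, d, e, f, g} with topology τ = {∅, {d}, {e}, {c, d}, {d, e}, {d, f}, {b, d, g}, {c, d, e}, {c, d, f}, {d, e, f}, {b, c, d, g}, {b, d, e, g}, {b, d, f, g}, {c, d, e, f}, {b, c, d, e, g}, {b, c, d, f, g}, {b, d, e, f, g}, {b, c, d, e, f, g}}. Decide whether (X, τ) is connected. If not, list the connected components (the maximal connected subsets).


(X, τ) is disconnected; components = [{e}, {b, c, d, f, g}].

Find clopen sets (U ∈ τ with X ∖ U ∈ τ):
  U = ∅, X ∖ U = {b, c, d, e, f, g} — both open, so U is clopen.
  U = {e}, X ∖ U = {b, c, d, f, g} — both open, so U is clopen.
  U = {b, c, d, f, g}, X ∖ U = {e} — both open, so U is clopen.
  U = {b, c, d, e, f, g}, X ∖ U = ∅ — both open, so U is clopen.
Nontrivial clopen(s) exist: e.g. {e}. So (X, τ) is disconnected.
Compute connected components by grouping points that agree on all clopens:
  component: {e}
  component: {b, c, d, f, g}


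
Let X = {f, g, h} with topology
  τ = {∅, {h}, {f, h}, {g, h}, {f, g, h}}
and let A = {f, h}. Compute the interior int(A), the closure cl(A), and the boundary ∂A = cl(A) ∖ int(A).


int(A) = {f, h}, cl(A) = {f, g, h}, ∂A = {g}.

Closed sets in (X, τ) are complements of opens:
  closed(X, τ) = {∅, {f}, {g}, {f, g}, {f, g, h}}.
int(A) = ⋃ {U ∈ τ : U ⊆ A}. Opens contained in A: ∅, {h}, {f, h}.
Taking the union of these: int(A) = {f, h}.
cl(A) = ⋂ {C closed : A ⊆ C}. Closed sets containing A: {f, g, h}.
Intersecting these: cl(A) = {f, g, h}.
∂A = cl(A) ∖ int(A) = {f, g, h} ∖ {f, h} = {g}.


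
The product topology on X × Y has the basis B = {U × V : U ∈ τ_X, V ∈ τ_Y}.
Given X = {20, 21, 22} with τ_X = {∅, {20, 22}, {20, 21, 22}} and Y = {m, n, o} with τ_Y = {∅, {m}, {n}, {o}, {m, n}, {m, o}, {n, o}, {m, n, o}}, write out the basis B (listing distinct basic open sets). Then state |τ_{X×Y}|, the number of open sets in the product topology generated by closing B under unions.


Basis B = {∅ × ∅, {20, 22} × {m}, {20, 22} × {n}, {20, 22} × {o}, {20, 21, 22} × {m}, {20, 21, 22} × {n}, {20, 21, 22} × {o}, {20, 22} × {m, n}, {20, 22} × {m, o}, {20, 22} × {n, o}, {20, 22} × {m, n, o}, {20, 21, 22} × {m, n}, {20, 21, 22} × {m, o}, {20, 21, 22} × {n, o}, {20, 21, 22} × {m, n, o}}; |τ_{X×Y}| = 27.

Enumerate products U × V with U ∈ τ_X, V ∈ τ_Y (deduplicated):
  ∅ × ∅ = {} (∅)
  {20, 22} × {m} = {(20,m), (22,m)}
  {20, 22} × {n} = {(20,n), (22,n)}
  {20, 22} × {o} = {(20,o), (22,o)}
  {20, 21, 22} × {m} = {(20,m), (21,m), (22,m)}
  {20, 21, 22} × {n} = {(20,n), (21,n), (22,n)}
  {20, 21, 22} × {o} = {(20,o), (21,o), (22,o)}
  {20, 22} × {m, n} = {(20,m), (20,n), (22,m), (22,n)}
  {20, 22} × {m, o} = {(20,m), (20,o), (22,m), (22,o)}
  {20, 22} × {n, o} = {(20,n), (20,o), (22,n), (22,o)}
  {20, 22} × {m, n, o} = {(20,m), (20,n), (20,o), (22,m), (22,n), (22,o)}
  {20, 21, 22} × {m, n} = {(20,m), (20,n), (21,m), (21,n), (22,m), (22,n)}
  {20, 21, 22} × {m, o} = {(20,m), (20,o), (21,m), (21,o), (22,m), (22,o)}
  {20, 21, 22} × {n, o} = {(20,n), (20,o), (21,n), (21,o), (22,n), (22,o)}
  {20, 21, 22} × {m, n, o} = {(20,m), (20,n), (20,o), (21,m), (21,n), (21,o), (22,m), (22,n), (22,o)}
These 15 distinct sets form the basis B.
Close under arbitrary unions to get τ_{X×Y}; counting gives |τ_{X×Y}| = 27.


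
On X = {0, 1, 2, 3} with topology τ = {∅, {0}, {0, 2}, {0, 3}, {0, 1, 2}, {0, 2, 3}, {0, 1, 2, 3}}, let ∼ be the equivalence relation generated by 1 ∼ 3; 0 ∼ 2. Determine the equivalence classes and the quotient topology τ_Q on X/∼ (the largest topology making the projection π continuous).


X/∼ = {[0=2], [1=3]}; |τ_Q| = 3.

Equivalence classes: [0=2], [1=3].
Quotient map π: X → X/∼ sends 0 ↦ [0=2], 1 ↦ [1=3], 2 ↦ [0=2], 3 ↦ [1=3].
For each subset V ⊆ X/∼, compute π^{-1}(V) ⊆ X and check whether π^{-1}(V) ∈ τ. V is open in τ_Q iff π^{-1}(V) ∈ τ.
  V = {}: π^{-1}(V) = ∅ ∈ τ ✓.
  V = {[0=2]}: π^{-1}(V) = {0, 2} ∈ τ ✓.
  V = {[1=3]}: π^{-1}(V) = {1, 3} ∉ τ ✗.
  V = {[0=2], [1=3]}: π^{-1}(V) = {0, 1, 2, 3} ∈ τ ✓.
Open sets in the quotient: τ_Q = {{}, {[0=2]}, {[0=2], [1=3]}} (3 elements).


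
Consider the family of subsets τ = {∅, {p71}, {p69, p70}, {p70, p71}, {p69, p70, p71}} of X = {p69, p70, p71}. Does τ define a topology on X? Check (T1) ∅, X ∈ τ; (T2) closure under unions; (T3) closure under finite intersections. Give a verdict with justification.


τ is NOT a topology on X.

Axiom (T1): ∅ ∈ τ? Yes; X ∈ τ? Yes.
Axiom (T2/T3): check pairwise unions and intersections of members of τ.
Counterexample for (T3): {p69, p70} ∩ {p70, p71} = {p70} ∉ τ. Therefore τ is NOT a topology.


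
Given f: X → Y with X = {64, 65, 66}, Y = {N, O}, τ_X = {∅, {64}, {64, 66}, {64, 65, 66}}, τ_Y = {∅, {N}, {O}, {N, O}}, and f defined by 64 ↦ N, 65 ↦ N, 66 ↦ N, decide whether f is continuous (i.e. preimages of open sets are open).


f IS continuous.

Compute f^{-1}(U) for each U ∈ τ_Y:
  U = ∅: f^{-1}(U) = ∅ ∈ τ_X ✓.
  U = {N}: f^{-1}(U) = {64, 65, 66} ∈ τ_X ✓.
  U = {O}: f^{-1}(U) = ∅ ∈ τ_X ✓.
  U = {N, O}: f^{-1}(U) = {64, 65, 66} ∈ τ_X ✓.
Every preimage lies in τ_X, so f IS continuous.


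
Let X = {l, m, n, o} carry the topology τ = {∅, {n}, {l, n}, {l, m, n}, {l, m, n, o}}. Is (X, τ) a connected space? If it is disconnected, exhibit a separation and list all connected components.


(X, τ) is connected.

Find clopen sets (U ∈ τ with X ∖ U ∈ τ):
  U = ∅, X ∖ U = {l, m, n, o} — both open, so U is clopen.
  U = {l, m, n, o}, X ∖ U = ∅ — both open, so U is clopen.
Only trivial clopens (∅ and X) exist, so (X, τ) is connected.
Compute connected components by grouping points that agree on all clopens:
  component: {l, m, n, o}


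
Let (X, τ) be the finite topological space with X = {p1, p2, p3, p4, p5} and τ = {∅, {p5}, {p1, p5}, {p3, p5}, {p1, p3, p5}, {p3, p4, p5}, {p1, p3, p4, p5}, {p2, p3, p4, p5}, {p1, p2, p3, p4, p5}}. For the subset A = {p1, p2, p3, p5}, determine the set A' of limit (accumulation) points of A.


A' = {p1, p2, p3, p4}

For each x ∈ X, list the open sets U ∈ τ with x ∈ U, then check whether U ∩ (A ∖ {x}) ≠ ∅ for every such U.
  x = p1: opens ∋ x are {p1, p5}, {p1, p3, p5}, {p1, p3, p4, p5}, {p1, p2, p3, p4, p5}; each meets A ∖ {p1}, so x IS a limit point.
  x = p2: opens ∋ x are {p2, p3, p4, p5}, {p1, p2, p3, p4, p5}; each meets A ∖ {p2}, so x IS a limit point.
  x = p3: opens ∋ x are {p3, p5}, {p1, p3, p5}, {p3, p4, p5}, {p1, p3, p4, p5}, {p2, p3, p4, p5}, {p1, p2, p3, p4, p5}; each meets A ∖ {p3}, so x IS a limit point.
  x = p4: opens ∋ x are {p3, p4, p5}, {p1, p3, p4, p5}, {p2, p3, p4, p5}, {p1, p2, p3, p4, p5}; each meets A ∖ {p4}, so x IS a limit point.
  x = p5: open {p5} ∋ x has {p5} ∩ (A ∖ {p5}) = ∅, so x is NOT a limit point.
Collecting: A' = {p1, p2, p3, p4}.


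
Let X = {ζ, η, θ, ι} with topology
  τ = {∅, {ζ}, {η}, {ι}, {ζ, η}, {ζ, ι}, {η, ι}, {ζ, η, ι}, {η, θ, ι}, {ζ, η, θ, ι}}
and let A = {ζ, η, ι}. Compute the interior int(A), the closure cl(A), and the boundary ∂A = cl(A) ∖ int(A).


int(A) = {ζ, η, ι}, cl(A) = {ζ, η, θ, ι}, ∂A = {θ}.

Closed sets in (X, τ) are complements of opens:
  closed(X, τ) = {∅, {ζ}, {θ}, {ζ, θ}, {η, θ}, {θ, ι}, {ζ, η, θ}, {ζ, θ, ι}, {η, θ, ι}, {ζ, η, θ, ι}}.
int(A) = ⋃ {U ∈ τ : U ⊆ A}. Opens contained in A: ∅, {ζ}, {η}, {ι}, {ζ, η}, {ζ, ι}, {η, ι}, {ζ, η, ι}.
Taking the union of these: int(A) = {ζ, η, ι}.
cl(A) = ⋂ {C closed : A ⊆ C}. Closed sets containing A: {ζ, η, θ, ι}.
Intersecting these: cl(A) = {ζ, η, θ, ι}.
∂A = cl(A) ∖ int(A) = {ζ, η, θ, ι} ∖ {ζ, η, ι} = {θ}.


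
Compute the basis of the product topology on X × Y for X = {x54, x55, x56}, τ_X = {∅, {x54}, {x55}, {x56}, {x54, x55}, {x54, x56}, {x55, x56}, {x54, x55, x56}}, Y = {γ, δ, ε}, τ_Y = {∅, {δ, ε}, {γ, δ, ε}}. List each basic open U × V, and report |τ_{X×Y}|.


Basis B = {∅ × ∅, {x54} × {δ, ε}, {x55} × {δ, ε}, {x56} × {δ, ε}, {x54} × {γ, δ, ε}, {x55} × {γ, δ, ε}, {x56} × {γ, δ, ε}, {x54, x55} × {δ, ε}, {x54, x56} × {δ, ε}, {x55, x56} × {δ, ε}, {x54, x55} × {γ, δ, ε}, {x54, x56} × {γ, δ, ε}, {x54, x55, x56} × {δ, ε}, {x55, x56} × {γ, δ, ε}, {x54, x55, x56} × {γ, δ, ε}}; |τ_{X×Y}| = 27.

Enumerate products U × V with U ∈ τ_X, V ∈ τ_Y (deduplicated):
  ∅ × ∅ = {} (∅)
  {x54} × {δ, ε} = {(x54,δ), (x54,ε)}
  {x55} × {δ, ε} = {(x55,δ), (x55,ε)}
  {x56} × {δ, ε} = {(x56,δ), (x56,ε)}
  {x54} × {γ, δ, ε} = {(x54,γ), (x54,δ), (x54,ε)}
  {x55} × {γ, δ, ε} = {(x55,γ), (x55,δ), (x55,ε)}
  {x56} × {γ, δ, ε} = {(x56,γ), (x56,δ), (x56,ε)}
  {x54, x55} × {δ, ε} = {(x54,δ), (x54,ε), (x55,δ), (x55,ε)}
  {x54, x56} × {δ, ε} = {(x54,δ), (x54,ε), (x56,δ), (x56,ε)}
  {x55, x56} × {δ, ε} = {(x55,δ), (x55,ε), (x56,δ), (x56,ε)}
  {x54, x55} × {γ, δ, ε} = {(x54,γ), (x54,δ), (x54,ε), (x55,γ), (x55,δ), (x55,ε)}
  {x54, x56} × {γ, δ, ε} = {(x54,γ), (x54,δ), (x54,ε), (x56,γ), (x56,δ), (x56,ε)}
  {x54, x55, x56} × {δ, ε} = {(x54,δ), (x54,ε), (x55,δ), (x55,ε), (x56,δ), (x56,ε)}
  {x55, x56} × {γ, δ, ε} = {(x55,γ), (x55,δ), (x55,ε), (x56,γ), (x56,δ), (x56,ε)}
  {x54, x55, x56} × {γ, δ, ε} = {(x54,γ), (x54,δ), (x54,ε), (x55,γ), (x55,δ), (x55,ε), (x56,γ), (x56,δ), (x56,ε)}
These 15 distinct sets form the basis B.
Close under arbitrary unions to get τ_{X×Y}; counting gives |τ_{X×Y}| = 27.


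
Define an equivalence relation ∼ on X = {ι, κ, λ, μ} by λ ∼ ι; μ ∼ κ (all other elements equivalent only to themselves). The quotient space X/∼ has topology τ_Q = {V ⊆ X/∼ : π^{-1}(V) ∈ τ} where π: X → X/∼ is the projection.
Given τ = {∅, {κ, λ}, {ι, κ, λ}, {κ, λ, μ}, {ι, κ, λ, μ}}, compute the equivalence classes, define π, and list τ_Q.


X/∼ = {[ι=λ], [κ=μ]}; |τ_Q| = 2.

Equivalence classes: [ι=λ], [κ=μ].
Quotient map π: X → X/∼ sends ι ↦ [ι=λ], κ ↦ [κ=μ], λ ↦ [ι=λ], μ ↦ [κ=μ].
For each subset V ⊆ X/∼, compute π^{-1}(V) ⊆ X and check whether π^{-1}(V) ∈ τ. V is open in τ_Q iff π^{-1}(V) ∈ τ.
  V = {}: π^{-1}(V) = ∅ ∈ τ ✓.
  V = {[ι=λ]}: π^{-1}(V) = {ι, λ} ∉ τ ✗.
  V = {[κ=μ]}: π^{-1}(V) = {κ, μ} ∉ τ ✗.
  V = {[ι=λ], [κ=μ]}: π^{-1}(V) = {ι, κ, λ, μ} ∈ τ ✓.
Open sets in the quotient: τ_Q = {{}, {[ι=λ], [κ=μ]}} (2 elements).


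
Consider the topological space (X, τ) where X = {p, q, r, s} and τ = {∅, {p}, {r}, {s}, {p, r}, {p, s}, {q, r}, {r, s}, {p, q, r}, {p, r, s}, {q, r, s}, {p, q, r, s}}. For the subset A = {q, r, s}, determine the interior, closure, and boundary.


int(A) = {q, r, s}, cl(A) = {q, r, s}, ∂A = ∅.

Closed sets in (X, τ) are complements of opens:
  closed(X, τ) = {∅, {p}, {q}, {s}, {p, q}, {p, s}, {q, r}, {q, s}, {p, q, r}, {p, q, s}, {q, r, s}, {p, q, r, s}}.
int(A) = ⋃ {U ∈ τ : U ⊆ A}. Opens contained in A: ∅, {r}, {s}, {q, r}, {r, s}, {q, r, s}.
Taking the union of these: int(A) = {q, r, s}.
cl(A) = ⋂ {C closed : A ⊆ C}. Closed sets containing A: {q, r, s}, {p, q, r, s}.
Intersecting these: cl(A) = {q, r, s}.
∂A = cl(A) ∖ int(A) = {q, r, s} ∖ {q, r, s} = ∅.


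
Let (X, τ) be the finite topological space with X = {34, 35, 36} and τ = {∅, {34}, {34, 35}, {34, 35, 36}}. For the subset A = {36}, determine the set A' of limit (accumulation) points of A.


A' = ∅

For each x ∈ X, list the open sets U ∈ τ with x ∈ U, then check whether U ∩ (A ∖ {x}) ≠ ∅ for every such U.
  x = 34: open {34} ∋ x has {34} ∩ (A ∖ {34}) = ∅, so x is NOT a limit point.
  x = 35: open {34, 35} ∋ x has {34, 35} ∩ (A ∖ {35}) = ∅, so x is NOT a limit point.
  x = 36: open {34, 35, 36} ∋ x has {34, 35, 36} ∩ (A ∖ {36}) = ∅, so x is NOT a limit point.
Collecting: A' = ∅.


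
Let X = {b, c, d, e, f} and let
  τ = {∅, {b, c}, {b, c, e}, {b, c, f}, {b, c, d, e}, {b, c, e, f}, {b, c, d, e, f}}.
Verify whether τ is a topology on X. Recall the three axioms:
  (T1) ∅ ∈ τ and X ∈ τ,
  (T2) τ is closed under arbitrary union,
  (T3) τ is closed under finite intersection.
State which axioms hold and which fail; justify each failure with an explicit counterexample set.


τ IS a topology on X.

Axiom (T1): ∅ ∈ τ? Yes; X ∈ τ? Yes.
Axiom (T2/T3): check pairwise unions and intersections of members of τ.
All pairwise intersections and unions checked — each lies in τ. Therefore τ satisfies (T1), (T2), (T3): it IS a topology on X.


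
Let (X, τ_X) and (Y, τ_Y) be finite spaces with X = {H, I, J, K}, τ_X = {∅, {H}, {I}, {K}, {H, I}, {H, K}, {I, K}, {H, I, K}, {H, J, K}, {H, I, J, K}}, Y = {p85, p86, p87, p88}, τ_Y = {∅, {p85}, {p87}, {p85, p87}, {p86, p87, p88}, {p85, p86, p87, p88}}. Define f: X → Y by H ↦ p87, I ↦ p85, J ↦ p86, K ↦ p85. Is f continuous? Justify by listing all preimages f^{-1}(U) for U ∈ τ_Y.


f is NOT continuous.

Compute f^{-1}(U) for each U ∈ τ_Y:
  U = ∅: f^{-1}(U) = ∅ ∈ τ_X ✓.
  U = {p85}: f^{-1}(U) = {I, K} ∈ τ_X ✓.
  U = {p87}: f^{-1}(U) = {H} ∈ τ_X ✓.
  U = {p85, p87}: f^{-1}(U) = {H, I, K} ∈ τ_X ✓.
  U = {p86, p87, p88}: f^{-1}(U) = {H, J} ∉ τ_X ✗.
  U = {p85, p86, p87, p88}: f^{-1}(U) = {H, I, J, K} ∈ τ_X ✓.
Found U = {p86, p87, p88} with f^{-1}(U) = {H, J} not in τ_X. Therefore f is NOT continuous.


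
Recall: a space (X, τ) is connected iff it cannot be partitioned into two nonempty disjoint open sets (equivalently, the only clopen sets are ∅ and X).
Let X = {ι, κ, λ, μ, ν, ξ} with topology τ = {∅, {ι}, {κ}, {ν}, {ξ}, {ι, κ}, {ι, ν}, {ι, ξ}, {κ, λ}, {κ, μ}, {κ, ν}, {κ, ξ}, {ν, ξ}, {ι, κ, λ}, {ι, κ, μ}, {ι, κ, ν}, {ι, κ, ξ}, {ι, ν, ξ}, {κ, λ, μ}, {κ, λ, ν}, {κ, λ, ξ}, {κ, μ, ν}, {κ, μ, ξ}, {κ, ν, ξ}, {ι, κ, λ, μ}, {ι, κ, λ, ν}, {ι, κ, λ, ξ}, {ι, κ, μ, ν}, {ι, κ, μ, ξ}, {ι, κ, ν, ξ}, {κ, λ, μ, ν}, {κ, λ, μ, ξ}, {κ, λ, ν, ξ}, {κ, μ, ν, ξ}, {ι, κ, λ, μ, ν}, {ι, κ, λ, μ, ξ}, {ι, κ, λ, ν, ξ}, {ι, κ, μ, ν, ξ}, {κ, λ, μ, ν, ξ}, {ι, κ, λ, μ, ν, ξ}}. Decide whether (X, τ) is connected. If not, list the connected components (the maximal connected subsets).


(X, τ) is disconnected; components = [{ι}, {ν}, {ξ}, {κ, λ, μ}].

Find clopen sets (U ∈ τ with X ∖ U ∈ τ):
  U = ∅, X ∖ U = {ι, κ, λ, μ, ν, ξ} — both open, so U is clopen.
  U = {ι}, X ∖ U = {κ, λ, μ, ν, ξ} — both open, so U is clopen.
  U = {ν}, X ∖ U = {ι, κ, λ, μ, ξ} — both open, so U is clopen.
  U = {ξ}, X ∖ U = {ι, κ, λ, μ, ν} — both open, so U is clopen.
  U = {ι, ν}, X ∖ U = {κ, λ, μ, ξ} — both open, so U is clopen.
  U = {ι, ξ}, X ∖ U = {κ, λ, μ, ν} — both open, so U is clopen.
  U = {ν, ξ}, X ∖ U = {ι, κ, λ, μ} — both open, so U is clopen.
  U = {ι, ν, ξ}, X ∖ U = {κ, λ, μ} — both open, so U is clopen.
  U = {κ, λ, μ}, X ∖ U = {ι, ν, ξ} — both open, so U is clopen.
  U = {ι, κ, λ, μ}, X ∖ U = {ν, ξ} — both open, so U is clopen.
  U = {κ, λ, μ, ν}, X ∖ U = {ι, ξ} — both open, so U is clopen.
  U = {κ, λ, μ, ξ}, X ∖ U = {ι, ν} — both open, so U is clopen.
  U = {ι, κ, λ, μ, ν}, X ∖ U = {ξ} — both open, so U is clopen.
  U = {ι, κ, λ, μ, ξ}, X ∖ U = {ν} — both open, so U is clopen.
  U = {κ, λ, μ, ν, ξ}, X ∖ U = {ι} — both open, so U is clopen.
  U = {ι, κ, λ, μ, ν, ξ}, X ∖ U = ∅ — both open, so U is clopen.
Nontrivial clopen(s) exist: e.g. {ι, κ, λ, μ}. So (X, τ) is disconnected.
Compute connected components by grouping points that agree on all clopens:
  component: {ι}
  component: {ν}
  component: {ξ}
  component: {κ, λ, μ}


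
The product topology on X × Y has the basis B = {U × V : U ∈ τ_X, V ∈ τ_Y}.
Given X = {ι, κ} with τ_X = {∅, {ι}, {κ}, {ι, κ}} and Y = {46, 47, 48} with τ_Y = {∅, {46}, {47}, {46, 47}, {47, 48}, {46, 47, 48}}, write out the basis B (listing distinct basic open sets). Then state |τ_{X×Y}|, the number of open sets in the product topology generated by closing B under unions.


Basis B = {∅ × ∅, {ι} × {46}, {ι} × {47}, {κ} × {46}, {κ} × {47}, {ι} × {46, 47}, {ι, κ} × {46}, {ι} × {47, 48}, {ι, κ} × {47}, {κ} × {46, 47}, {κ} × {47, 48}, {ι} × {46, 47, 48}, {κ} × {46, 47, 48}, {ι, κ} × {46, 47}, {ι, κ} × {47, 48}, {ι, κ} × {46, 47, 48}}; |τ_{X×Y}| = 36.

Enumerate products U × V with U ∈ τ_X, V ∈ τ_Y (deduplicated):
  ∅ × ∅ = {} (∅)
  {ι} × {46} = {(ι,46)}
  {ι} × {47} = {(ι,47)}
  {κ} × {46} = {(κ,46)}
  {κ} × {47} = {(κ,47)}
  {ι} × {46, 47} = {(ι,46), (ι,47)}
  {ι, κ} × {46} = {(ι,46), (κ,46)}
  {ι} × {47, 48} = {(ι,47), (ι,48)}
  {ι, κ} × {47} = {(ι,47), (κ,47)}
  {κ} × {46, 47} = {(κ,46), (κ,47)}
  {κ} × {47, 48} = {(κ,47), (κ,48)}
  {ι} × {46, 47, 48} = {(ι,46), (ι,47), (ι,48)}
  {κ} × {46, 47, 48} = {(κ,46), (κ,47), (κ,48)}
  {ι, κ} × {46, 47} = {(ι,46), (ι,47), (κ,46), (κ,47)}
  {ι, κ} × {47, 48} = {(ι,47), (ι,48), (κ,47), (κ,48)}
  {ι, κ} × {46, 47, 48} = {(ι,46), (ι,47), (ι,48), (κ,46), (κ,47), (κ,48)}
These 16 distinct sets form the basis B.
Close under arbitrary unions to get τ_{X×Y}; counting gives |τ_{X×Y}| = 36.


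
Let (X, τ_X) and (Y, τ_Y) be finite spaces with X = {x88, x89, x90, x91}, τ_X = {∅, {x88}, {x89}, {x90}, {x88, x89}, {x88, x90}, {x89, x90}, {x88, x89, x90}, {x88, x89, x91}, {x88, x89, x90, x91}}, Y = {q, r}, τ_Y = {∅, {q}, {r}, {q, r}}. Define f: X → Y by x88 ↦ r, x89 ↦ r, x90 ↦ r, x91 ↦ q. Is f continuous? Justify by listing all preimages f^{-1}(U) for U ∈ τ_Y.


f is NOT continuous.

Compute f^{-1}(U) for each U ∈ τ_Y:
  U = ∅: f^{-1}(U) = ∅ ∈ τ_X ✓.
  U = {q}: f^{-1}(U) = {x91} ∉ τ_X ✗.
  U = {r}: f^{-1}(U) = {x88, x89, x90} ∈ τ_X ✓.
  U = {q, r}: f^{-1}(U) = {x88, x89, x90, x91} ∈ τ_X ✓.
Found U = {q} with f^{-1}(U) = {x91} not in τ_X. Therefore f is NOT continuous.


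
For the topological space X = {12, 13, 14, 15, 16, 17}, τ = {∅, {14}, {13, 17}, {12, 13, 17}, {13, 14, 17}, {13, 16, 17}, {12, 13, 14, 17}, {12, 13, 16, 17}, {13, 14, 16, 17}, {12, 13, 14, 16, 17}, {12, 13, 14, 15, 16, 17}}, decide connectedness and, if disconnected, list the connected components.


(X, τ) is connected.

Find clopen sets (U ∈ τ with X ∖ U ∈ τ):
  U = ∅, X ∖ U = {12, 13, 14, 15, 16, 17} — both open, so U is clopen.
  U = {12, 13, 14, 15, 16, 17}, X ∖ U = ∅ — both open, so U is clopen.
Only trivial clopens (∅ and X) exist, so (X, τ) is connected.
Compute connected components by grouping points that agree on all clopens:
  component: {12, 13, 14, 15, 16, 17}


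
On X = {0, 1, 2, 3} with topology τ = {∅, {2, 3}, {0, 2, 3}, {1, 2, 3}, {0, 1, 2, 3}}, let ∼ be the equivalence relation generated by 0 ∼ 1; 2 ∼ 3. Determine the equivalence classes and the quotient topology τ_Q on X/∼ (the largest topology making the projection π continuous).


X/∼ = {[0=1], [2=3]}; |τ_Q| = 3.

Equivalence classes: [0=1], [2=3].
Quotient map π: X → X/∼ sends 0 ↦ [0=1], 1 ↦ [0=1], 2 ↦ [2=3], 3 ↦ [2=3].
For each subset V ⊆ X/∼, compute π^{-1}(V) ⊆ X and check whether π^{-1}(V) ∈ τ. V is open in τ_Q iff π^{-1}(V) ∈ τ.
  V = {}: π^{-1}(V) = ∅ ∈ τ ✓.
  V = {[0=1]}: π^{-1}(V) = {0, 1} ∉ τ ✗.
  V = {[2=3]}: π^{-1}(V) = {2, 3} ∈ τ ✓.
  V = {[0=1], [2=3]}: π^{-1}(V) = {0, 1, 2, 3} ∈ τ ✓.
Open sets in the quotient: τ_Q = {{}, {[2=3]}, {[0=1], [2=3]}} (3 elements).


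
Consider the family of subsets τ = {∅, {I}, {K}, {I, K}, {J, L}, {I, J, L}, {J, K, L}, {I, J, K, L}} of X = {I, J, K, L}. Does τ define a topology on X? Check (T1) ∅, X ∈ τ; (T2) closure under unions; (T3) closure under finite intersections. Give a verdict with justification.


τ IS a topology on X.

Axiom (T1): ∅ ∈ τ? Yes; X ∈ τ? Yes.
Axiom (T2/T3): check pairwise unions and intersections of members of τ.
All pairwise intersections and unions checked — each lies in τ. Therefore τ satisfies (T1), (T2), (T3): it IS a topology on X.


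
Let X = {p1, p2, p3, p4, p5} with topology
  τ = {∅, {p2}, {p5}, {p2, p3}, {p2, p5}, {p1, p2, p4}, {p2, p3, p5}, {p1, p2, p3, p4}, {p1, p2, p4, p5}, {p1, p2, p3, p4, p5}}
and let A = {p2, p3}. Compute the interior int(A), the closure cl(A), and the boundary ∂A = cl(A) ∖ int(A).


int(A) = {p2, p3}, cl(A) = {p1, p2, p3, p4}, ∂A = {p1, p4}.

Closed sets in (X, τ) are complements of opens:
  closed(X, τ) = {∅, {p3}, {p5}, {p1, p4}, {p3, p5}, {p1, p3, p4}, {p1, p4, p5}, {p1, p2, p3, p4}, {p1, p3, p4, p5}, {p1, p2, p3, p4, p5}}.
int(A) = ⋃ {U ∈ τ : U ⊆ A}. Opens contained in A: ∅, {p2}, {p2, p3}.
Taking the union of these: int(A) = {p2, p3}.
cl(A) = ⋂ {C closed : A ⊆ C}. Closed sets containing A: {p1, p2, p3, p4}, {p1, p2, p3, p4, p5}.
Intersecting these: cl(A) = {p1, p2, p3, p4}.
∂A = cl(A) ∖ int(A) = {p1, p2, p3, p4} ∖ {p2, p3} = {p1, p4}.


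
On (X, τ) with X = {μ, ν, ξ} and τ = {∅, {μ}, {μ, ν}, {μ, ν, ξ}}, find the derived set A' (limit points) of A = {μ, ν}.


A' = {ν, ξ}

For each x ∈ X, list the open sets U ∈ τ with x ∈ U, then check whether U ∩ (A ∖ {x}) ≠ ∅ for every such U.
  x = μ: open {μ} ∋ x has {μ} ∩ (A ∖ {μ}) = ∅, so x is NOT a limit point.
  x = ν: opens ∋ x are {μ, ν}, {μ, ν, ξ}; each meets A ∖ {ν}, so x IS a limit point.
  x = ξ: opens ∋ x are {μ, ν, ξ}; each meets A ∖ {ξ}, so x IS a limit point.
Collecting: A' = {ν, ξ}.


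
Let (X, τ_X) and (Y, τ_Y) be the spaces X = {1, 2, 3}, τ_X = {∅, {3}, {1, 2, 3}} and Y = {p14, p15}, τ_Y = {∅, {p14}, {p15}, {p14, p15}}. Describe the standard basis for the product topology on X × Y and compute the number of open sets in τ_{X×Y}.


Basis B = {∅ × ∅, {3} × {p14}, {3} × {p15}, {3} × {p14, p15}, {1, 2, 3} × {p14}, {1, 2, 3} × {p15}, {1, 2, 3} × {p14, p15}}; |τ_{X×Y}| = 9.

Enumerate products U × V with U ∈ τ_X, V ∈ τ_Y (deduplicated):
  ∅ × ∅ = {} (∅)
  {3} × {p14} = {(3,p14)}
  {3} × {p15} = {(3,p15)}
  {3} × {p14, p15} = {(3,p14), (3,p15)}
  {1, 2, 3} × {p14} = {(1,p14), (2,p14), (3,p14)}
  {1, 2, 3} × {p15} = {(1,p15), (2,p15), (3,p15)}
  {1, 2, 3} × {p14, p15} = {(1,p14), (1,p15), (2,p14), (2,p15), (3,p14), (3,p15)}
These 7 distinct sets form the basis B.
Close under arbitrary unions to get τ_{X×Y}; counting gives |τ_{X×Y}| = 9.


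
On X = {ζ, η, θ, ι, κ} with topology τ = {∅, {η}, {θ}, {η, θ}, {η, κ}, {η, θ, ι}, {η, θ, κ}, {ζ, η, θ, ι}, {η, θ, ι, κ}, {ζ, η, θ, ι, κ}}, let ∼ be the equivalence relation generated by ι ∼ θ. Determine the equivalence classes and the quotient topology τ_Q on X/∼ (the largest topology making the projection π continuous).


X/∼ = {[ζ], [η], [θ=ι], [κ]}; |τ_Q| = 7.

Equivalence classes: [ζ], [η], [θ=ι], [κ].
Quotient map π: X → X/∼ sends ζ ↦ [ζ], η ↦ [η], θ ↦ [θ=ι], ι ↦ [θ=ι], κ ↦ [κ].
For each subset V ⊆ X/∼, compute π^{-1}(V) ⊆ X and check whether π^{-1}(V) ∈ τ. V is open in τ_Q iff π^{-1}(V) ∈ τ.
  V = {}: π^{-1}(V) = ∅ ∈ τ ✓.
  V = {[ζ]}: π^{-1}(V) = {ζ} ∉ τ ✗.
  V = {[η]}: π^{-1}(V) = {η} ∈ τ ✓.
  V = {[ζ], [η]}: π^{-1}(V) = {ζ, η} ∉ τ ✗.
  V = {[θ=ι]}: π^{-1}(V) = {θ, ι} ∉ τ ✗.
  V = {[ζ], [θ=ι]}: π^{-1}(V) = {ζ, θ, ι} ∉ τ ✗.
  V = {[η], [θ=ι]}: π^{-1}(V) = {η, θ, ι} ∈ τ ✓.
  V = {[ζ], [η], [θ=ι]}: π^{-1}(V) = {ζ, η, θ, ι} ∈ τ ✓.
  V = {[κ]}: π^{-1}(V) = {κ} ∉ τ ✗.
  V = {[ζ], [κ]}: π^{-1}(V) = {ζ, κ} ∉ τ ✗.
  V = {[η], [κ]}: π^{-1}(V) = {η, κ} ∈ τ ✓.
  V = {[ζ], [η], [κ]}: π^{-1}(V) = {ζ, η, κ} ∉ τ ✗.
  V = {[θ=ι], [κ]}: π^{-1}(V) = {θ, ι, κ} ∉ τ ✗.
  V = {[ζ], [θ=ι], [κ]}: π^{-1}(V) = {ζ, θ, ι, κ} ∉ τ ✗.
  V = {[η], [θ=ι], [κ]}: π^{-1}(V) = {η, θ, ι, κ} ∈ τ ✓.
  V = {[ζ], [η], [θ=ι], [κ]}: π^{-1}(V) = {ζ, η, θ, ι, κ} ∈ τ ✓.
Open sets in the quotient: τ_Q = {{}, {[η]}, {[η], [θ=ι]}, {[ζ], [η], [θ=ι]}, {[η], [κ]}, {[η], [θ=ι], [κ]}, {[ζ], [η], [θ=ι], [κ]}} (7 elements).


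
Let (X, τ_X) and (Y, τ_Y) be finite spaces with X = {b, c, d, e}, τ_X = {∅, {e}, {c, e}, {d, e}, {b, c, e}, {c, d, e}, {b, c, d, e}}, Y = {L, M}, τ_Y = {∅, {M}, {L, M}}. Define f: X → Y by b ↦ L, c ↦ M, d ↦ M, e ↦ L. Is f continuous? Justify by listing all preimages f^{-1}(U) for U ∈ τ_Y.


f is NOT continuous.

Compute f^{-1}(U) for each U ∈ τ_Y:
  U = ∅: f^{-1}(U) = ∅ ∈ τ_X ✓.
  U = {M}: f^{-1}(U) = {c, d} ∉ τ_X ✗.
  U = {L, M}: f^{-1}(U) = {b, c, d, e} ∈ τ_X ✓.
Found U = {M} with f^{-1}(U) = {c, d} not in τ_X. Therefore f is NOT continuous.


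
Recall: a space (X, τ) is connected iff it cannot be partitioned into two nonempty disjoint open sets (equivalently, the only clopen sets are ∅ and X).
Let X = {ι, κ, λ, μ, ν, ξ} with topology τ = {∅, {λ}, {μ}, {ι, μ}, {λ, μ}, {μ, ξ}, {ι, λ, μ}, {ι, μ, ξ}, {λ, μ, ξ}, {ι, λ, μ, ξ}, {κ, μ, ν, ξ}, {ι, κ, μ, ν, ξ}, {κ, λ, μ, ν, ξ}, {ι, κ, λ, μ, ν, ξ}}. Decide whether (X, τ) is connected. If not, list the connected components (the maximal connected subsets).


(X, τ) is disconnected; components = [{λ}, {ι, κ, μ, ν, ξ}].

Find clopen sets (U ∈ τ with X ∖ U ∈ τ):
  U = ∅, X ∖ U = {ι, κ, λ, μ, ν, ξ} — both open, so U is clopen.
  U = {λ}, X ∖ U = {ι, κ, μ, ν, ξ} — both open, so U is clopen.
  U = {ι, κ, μ, ν, ξ}, X ∖ U = {λ} — both open, so U is clopen.
  U = {ι, κ, λ, μ, ν, ξ}, X ∖ U = ∅ — both open, so U is clopen.
Nontrivial clopen(s) exist: e.g. {λ}. So (X, τ) is disconnected.
Compute connected components by grouping points that agree on all clopens:
  component: {λ}
  component: {ι, κ, μ, ν, ξ}


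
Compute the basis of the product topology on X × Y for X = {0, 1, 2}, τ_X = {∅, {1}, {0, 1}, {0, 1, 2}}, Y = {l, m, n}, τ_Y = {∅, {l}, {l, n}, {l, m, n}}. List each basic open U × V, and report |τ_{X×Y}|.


Basis B = {∅ × ∅, {1} × {l}, {0, 1} × {l}, {1} × {l, n}, {0, 1, 2} × {l}, {1} × {l, m, n}, {0, 1} × {l, n}, {0, 1} × {l, m, n}, {0, 1, 2} × {l, n}, {0, 1, 2} × {l, m, n}}; |τ_{X×Y}| = 20.

Enumerate products U × V with U ∈ τ_X, V ∈ τ_Y (deduplicated):
  ∅ × ∅ = {} (∅)
  {1} × {l} = {(1,l)}
  {0, 1} × {l} = {(0,l), (1,l)}
  {1} × {l, n} = {(1,l), (1,n)}
  {0, 1, 2} × {l} = {(0,l), (1,l), (2,l)}
  {1} × {l, m, n} = {(1,l), (1,m), (1,n)}
  {0, 1} × {l, n} = {(0,l), (0,n), (1,l), (1,n)}
  {0, 1} × {l, m, n} = {(0,l), (0,m), (0,n), (1,l), (1,m), (1,n)}
  {0, 1, 2} × {l, n} = {(0,l), (0,n), (1,l), (1,n), (2,l), (2,n)}
  {0, 1, 2} × {l, m, n} = {(0,l), (0,m), (0,n), (1,l), (1,m), (1,n), (2,l), (2,m), (2,n)}
These 10 distinct sets form the basis B.
Close under arbitrary unions to get τ_{X×Y}; counting gives |τ_{X×Y}| = 20.


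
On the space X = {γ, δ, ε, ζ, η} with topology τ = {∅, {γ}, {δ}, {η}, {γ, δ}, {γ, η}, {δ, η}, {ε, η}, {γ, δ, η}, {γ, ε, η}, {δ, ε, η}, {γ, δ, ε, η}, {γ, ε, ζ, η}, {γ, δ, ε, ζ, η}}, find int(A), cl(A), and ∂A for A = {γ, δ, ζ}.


int(A) = {γ, δ}, cl(A) = {γ, δ, ζ}, ∂A = {ζ}.

Closed sets in (X, τ) are complements of opens:
  closed(X, τ) = {∅, {δ}, {ζ}, {γ, ζ}, {δ, ζ}, {ε, ζ}, {γ, δ, ζ}, {γ, ε, ζ}, {δ, ε, ζ}, {ε, ζ, η}, {γ, δ, ε, ζ}, {γ, ε, ζ, η}, {δ, ε, ζ, η}, {γ, δ, ε, ζ, η}}.
int(A) = ⋃ {U ∈ τ : U ⊆ A}. Opens contained in A: ∅, {γ}, {δ}, {γ, δ}.
Taking the union of these: int(A) = {γ, δ}.
cl(A) = ⋂ {C closed : A ⊆ C}. Closed sets containing A: {γ, δ, ζ}, {γ, δ, ε, ζ}, {γ, δ, ε, ζ, η}.
Intersecting these: cl(A) = {γ, δ, ζ}.
∂A = cl(A) ∖ int(A) = {γ, δ, ζ} ∖ {γ, δ} = {ζ}.


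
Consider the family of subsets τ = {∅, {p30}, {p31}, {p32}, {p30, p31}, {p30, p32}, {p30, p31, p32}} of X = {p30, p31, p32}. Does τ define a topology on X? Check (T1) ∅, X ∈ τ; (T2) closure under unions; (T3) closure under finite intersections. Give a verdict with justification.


τ is NOT a topology on X.

Axiom (T1): ∅ ∈ τ? Yes; X ∈ τ? Yes.
Axiom (T2/T3): check pairwise unions and intersections of members of τ.
Counterexample for (T2): {p31} ∪ {p32} = {p31, p32} ∉ τ. Therefore τ is NOT a topology.


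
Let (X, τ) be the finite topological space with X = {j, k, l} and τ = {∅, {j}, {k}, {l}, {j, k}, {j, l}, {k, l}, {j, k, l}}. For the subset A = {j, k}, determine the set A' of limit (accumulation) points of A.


A' = ∅

For each x ∈ X, list the open sets U ∈ τ with x ∈ U, then check whether U ∩ (A ∖ {x}) ≠ ∅ for every such U.
  x = j: open {j} ∋ x has {j} ∩ (A ∖ {j}) = ∅, so x is NOT a limit point.
  x = k: open {k} ∋ x has {k} ∩ (A ∖ {k}) = ∅, so x is NOT a limit point.
  x = l: open {l} ∋ x has {l} ∩ (A ∖ {l}) = ∅, so x is NOT a limit point.
Collecting: A' = ∅.


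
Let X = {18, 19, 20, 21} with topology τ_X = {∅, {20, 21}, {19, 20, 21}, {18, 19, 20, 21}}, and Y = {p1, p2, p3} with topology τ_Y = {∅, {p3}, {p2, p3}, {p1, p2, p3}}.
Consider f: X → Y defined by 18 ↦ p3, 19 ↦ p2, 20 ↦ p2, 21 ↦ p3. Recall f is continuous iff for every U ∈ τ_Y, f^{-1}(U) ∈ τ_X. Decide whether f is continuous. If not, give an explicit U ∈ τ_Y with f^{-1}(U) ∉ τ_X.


f is NOT continuous.

Compute f^{-1}(U) for each U ∈ τ_Y:
  U = ∅: f^{-1}(U) = ∅ ∈ τ_X ✓.
  U = {p3}: f^{-1}(U) = {18, 21} ∉ τ_X ✗.
  U = {p2, p3}: f^{-1}(U) = {18, 19, 20, 21} ∈ τ_X ✓.
  U = {p1, p2, p3}: f^{-1}(U) = {18, 19, 20, 21} ∈ τ_X ✓.
Found U = {p3} with f^{-1}(U) = {18, 21} not in τ_X. Therefore f is NOT continuous.


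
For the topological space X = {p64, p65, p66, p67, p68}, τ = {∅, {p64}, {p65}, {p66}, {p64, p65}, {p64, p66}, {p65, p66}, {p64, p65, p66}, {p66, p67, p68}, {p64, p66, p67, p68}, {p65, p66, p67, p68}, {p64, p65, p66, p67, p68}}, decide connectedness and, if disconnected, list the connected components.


(X, τ) is disconnected; components = [{p64}, {p65}, {p66, p67, p68}].

Find clopen sets (U ∈ τ with X ∖ U ∈ τ):
  U = ∅, X ∖ U = {p64, p65, p66, p67, p68} — both open, so U is clopen.
  U = {p64}, X ∖ U = {p65, p66, p67, p68} — both open, so U is clopen.
  U = {p65}, X ∖ U = {p64, p66, p67, p68} — both open, so U is clopen.
  U = {p64, p65}, X ∖ U = {p66, p67, p68} — both open, so U is clopen.
  U = {p66, p67, p68}, X ∖ U = {p64, p65} — both open, so U is clopen.
  U = {p64, p66, p67, p68}, X ∖ U = {p65} — both open, so U is clopen.
  U = {p65, p66, p67, p68}, X ∖ U = {p64} — both open, so U is clopen.
  U = {p64, p65, p66, p67, p68}, X ∖ U = ∅ — both open, so U is clopen.
Nontrivial clopen(s) exist: e.g. {p64, p66, p67, p68}. So (X, τ) is disconnected.
Compute connected components by grouping points that agree on all clopens:
  component: {p64}
  component: {p65}
  component: {p66, p67, p68}


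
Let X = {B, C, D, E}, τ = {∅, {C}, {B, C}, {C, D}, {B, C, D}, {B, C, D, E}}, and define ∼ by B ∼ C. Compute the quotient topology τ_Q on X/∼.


X/∼ = {[B=C], [D], [E]}; |τ_Q| = 4.

Equivalence classes: [B=C], [D], [E].
Quotient map π: X → X/∼ sends B ↦ [B=C], C ↦ [B=C], D ↦ [D], E ↦ [E].
For each subset V ⊆ X/∼, compute π^{-1}(V) ⊆ X and check whether π^{-1}(V) ∈ τ. V is open in τ_Q iff π^{-1}(V) ∈ τ.
  V = {}: π^{-1}(V) = ∅ ∈ τ ✓.
  V = {[B=C]}: π^{-1}(V) = {B, C} ∈ τ ✓.
  V = {[D]}: π^{-1}(V) = {D} ∉ τ ✗.
  V = {[B=C], [D]}: π^{-1}(V) = {B, C, D} ∈ τ ✓.
  V = {[E]}: π^{-1}(V) = {E} ∉ τ ✗.
  V = {[B=C], [E]}: π^{-1}(V) = {B, C, E} ∉ τ ✗.
  V = {[D], [E]}: π^{-1}(V) = {D, E} ∉ τ ✗.
  V = {[B=C], [D], [E]}: π^{-1}(V) = {B, C, D, E} ∈ τ ✓.
Open sets in the quotient: τ_Q = {{}, {[B=C]}, {[B=C], [D]}, {[B=C], [D], [E]}} (4 elements).


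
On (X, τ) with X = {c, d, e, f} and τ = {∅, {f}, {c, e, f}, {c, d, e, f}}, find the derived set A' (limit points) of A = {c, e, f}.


A' = {c, d, e}

For each x ∈ X, list the open sets U ∈ τ with x ∈ U, then check whether U ∩ (A ∖ {x}) ≠ ∅ for every such U.
  x = c: opens ∋ x are {c, e, f}, {c, d, e, f}; each meets A ∖ {c}, so x IS a limit point.
  x = d: opens ∋ x are {c, d, e, f}; each meets A ∖ {d}, so x IS a limit point.
  x = e: opens ∋ x are {c, e, f}, {c, d, e, f}; each meets A ∖ {e}, so x IS a limit point.
  x = f: open {f} ∋ x has {f} ∩ (A ∖ {f}) = ∅, so x is NOT a limit point.
Collecting: A' = {c, d, e}.


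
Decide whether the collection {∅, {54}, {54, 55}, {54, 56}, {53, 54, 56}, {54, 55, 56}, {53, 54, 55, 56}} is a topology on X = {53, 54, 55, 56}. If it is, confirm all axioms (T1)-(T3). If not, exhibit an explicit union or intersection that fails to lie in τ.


τ IS a topology on X.

Axiom (T1): ∅ ∈ τ? Yes; X ∈ τ? Yes.
Axiom (T2/T3): check pairwise unions and intersections of members of τ.
All pairwise intersections and unions checked — each lies in τ. Therefore τ satisfies (T1), (T2), (T3): it IS a topology on X.


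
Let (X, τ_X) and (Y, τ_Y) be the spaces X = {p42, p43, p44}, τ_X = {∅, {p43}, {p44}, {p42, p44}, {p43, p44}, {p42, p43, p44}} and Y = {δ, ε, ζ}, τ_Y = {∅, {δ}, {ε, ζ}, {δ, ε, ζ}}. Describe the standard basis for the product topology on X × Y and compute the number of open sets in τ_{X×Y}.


Basis B = {∅ × ∅, {p43} × {δ}, {p44} × {δ}, {p42, p44} × {δ}, {p43, p44} × {δ}, {p43} × {ε, ζ}, {p44} × {ε, ζ}, {p42, p43, p44} × {δ}, {p43} × {δ, ε, ζ}, {p44} × {δ, ε, ζ}, {p42, p44} × {ε, ζ}, {p43, p44} × {ε, ζ}, {p42, p44} × {δ, ε, ζ}, {p42, p43, p44} × {ε, ζ}, {p43, p44} × {δ, ε, ζ}, {p42, p43, p44} × {δ, ε, ζ}}; |τ_{X×Y}| = 36.

Enumerate products U × V with U ∈ τ_X, V ∈ τ_Y (deduplicated):
  ∅ × ∅ = {} (∅)
  {p43} × {δ} = {(p43,δ)}
  {p44} × {δ} = {(p44,δ)}
  {p42, p44} × {δ} = {(p42,δ), (p44,δ)}
  {p43, p44} × {δ} = {(p43,δ), (p44,δ)}
  {p43} × {ε, ζ} = {(p43,ε), (p43,ζ)}
  {p44} × {ε, ζ} = {(p44,ε), (p44,ζ)}
  {p42, p43, p44} × {δ} = {(p42,δ), (p43,δ), (p44,δ)}
  {p43} × {δ, ε, ζ} = {(p43,δ), (p43,ε), (p43,ζ)}
  {p44} × {δ, ε, ζ} = {(p44,δ), (p44,ε), (p44,ζ)}
  {p42, p44} × {ε, ζ} = {(p42,ε), (p42,ζ), (p44,ε), (p44,ζ)}
  {p43, p44} × {ε, ζ} = {(p43,ε), (p43,ζ), (p44,ε), (p44,ζ)}
  {p42, p44} × {δ, ε, ζ} = {(p42,δ), (p42,ε), (p42,ζ), (p44,δ), (p44,ε), (p44,ζ)}
  {p42, p43, p44} × {ε, ζ} = {(p42,ε), (p42,ζ), (p43,ε), (p43,ζ), (p44,ε), (p44,ζ)}
  {p43, p44} × {δ, ε, ζ} = {(p43,δ), (p43,ε), (p43,ζ), (p44,δ), (p44,ε), (p44,ζ)}
  {p42, p43, p44} × {δ, ε, ζ} = {(p42,δ), (p42,ε), (p42,ζ), (p43,δ), (p43,ε), (p43,ζ), (p44,δ), (p44,ε), (p44,ζ)}
These 16 distinct sets form the basis B.
Close under arbitrary unions to get τ_{X×Y}; counting gives |τ_{X×Y}| = 36.


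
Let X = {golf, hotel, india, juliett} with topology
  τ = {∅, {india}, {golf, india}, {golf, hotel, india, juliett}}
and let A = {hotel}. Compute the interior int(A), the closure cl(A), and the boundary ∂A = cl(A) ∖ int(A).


int(A) = ∅, cl(A) = {hotel, juliett}, ∂A = {hotel, juliett}.

Closed sets in (X, τ) are complements of opens:
  closed(X, τ) = {∅, {hotel, juliett}, {golf, hotel, juliett}, {golf, hotel, india, juliett}}.
int(A) = ⋃ {U ∈ τ : U ⊆ A}. Opens contained in A: ∅.
Taking the union of these: int(A) = ∅.
cl(A) = ⋂ {C closed : A ⊆ C}. Closed sets containing A: {hotel, juliett}, {golf, hotel, juliett}, {golf, hotel, india, juliett}.
Intersecting these: cl(A) = {hotel, juliett}.
∂A = cl(A) ∖ int(A) = {hotel, juliett} ∖ ∅ = {hotel, juliett}.


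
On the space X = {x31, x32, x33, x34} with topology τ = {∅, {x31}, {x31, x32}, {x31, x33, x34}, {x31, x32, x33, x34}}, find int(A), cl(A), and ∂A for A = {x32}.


int(A) = ∅, cl(A) = {x32}, ∂A = {x32}.

Closed sets in (X, τ) are complements of opens:
  closed(X, τ) = {∅, {x32}, {x33, x34}, {x32, x33, x34}, {x31, x32, x33, x34}}.
int(A) = ⋃ {U ∈ τ : U ⊆ A}. Opens contained in A: ∅.
Taking the union of these: int(A) = ∅.
cl(A) = ⋂ {C closed : A ⊆ C}. Closed sets containing A: {x32}, {x32, x33, x34}, {x31, x32, x33, x34}.
Intersecting these: cl(A) = {x32}.
∂A = cl(A) ∖ int(A) = {x32} ∖ ∅ = {x32}.


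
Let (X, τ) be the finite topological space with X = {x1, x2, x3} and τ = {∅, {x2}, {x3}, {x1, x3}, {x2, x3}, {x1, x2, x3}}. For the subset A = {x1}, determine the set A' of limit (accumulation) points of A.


A' = ∅

For each x ∈ X, list the open sets U ∈ τ with x ∈ U, then check whether U ∩ (A ∖ {x}) ≠ ∅ for every such U.
  x = x1: open {x1, x3} ∋ x has {x1, x3} ∩ (A ∖ {x1}) = ∅, so x is NOT a limit point.
  x = x2: open {x2} ∋ x has {x2} ∩ (A ∖ {x2}) = ∅, so x is NOT a limit point.
  x = x3: open {x3} ∋ x has {x3} ∩ (A ∖ {x3}) = ∅, so x is NOT a limit point.
Collecting: A' = ∅.


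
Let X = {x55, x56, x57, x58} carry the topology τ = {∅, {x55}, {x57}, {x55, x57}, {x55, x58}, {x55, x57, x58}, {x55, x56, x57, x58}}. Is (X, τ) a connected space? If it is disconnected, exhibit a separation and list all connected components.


(X, τ) is connected.

Find clopen sets (U ∈ τ with X ∖ U ∈ τ):
  U = ∅, X ∖ U = {x55, x56, x57, x58} — both open, so U is clopen.
  U = {x55, x56, x57, x58}, X ∖ U = ∅ — both open, so U is clopen.
Only trivial clopens (∅ and X) exist, so (X, τ) is connected.
Compute connected components by grouping points that agree on all clopens:
  component: {x55, x56, x57, x58}


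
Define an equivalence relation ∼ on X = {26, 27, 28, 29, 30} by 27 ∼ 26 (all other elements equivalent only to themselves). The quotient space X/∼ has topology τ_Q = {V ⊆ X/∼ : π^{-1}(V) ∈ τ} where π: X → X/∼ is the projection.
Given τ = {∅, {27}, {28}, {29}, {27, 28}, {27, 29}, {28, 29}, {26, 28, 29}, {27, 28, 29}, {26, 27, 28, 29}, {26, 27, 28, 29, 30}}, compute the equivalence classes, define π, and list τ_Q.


X/∼ = {[26=27], [28], [29], [30]}; |τ_Q| = 6.

Equivalence classes: [26=27], [28], [29], [30].
Quotient map π: X → X/∼ sends 26 ↦ [26=27], 27 ↦ [26=27], 28 ↦ [28], 29 ↦ [29], 30 ↦ [30].
For each subset V ⊆ X/∼, compute π^{-1}(V) ⊆ X and check whether π^{-1}(V) ∈ τ. V is open in τ_Q iff π^{-1}(V) ∈ τ.
  V = {}: π^{-1}(V) = ∅ ∈ τ ✓.
  V = {[26=27]}: π^{-1}(V) = {26, 27} ∉ τ ✗.
  V = {[28]}: π^{-1}(V) = {28} ∈ τ ✓.
  V = {[26=27], [28]}: π^{-1}(V) = {26, 27, 28} ∉ τ ✗.
  V = {[29]}: π^{-1}(V) = {29} ∈ τ ✓.
  V = {[26=27], [29]}: π^{-1}(V) = {26, 27, 29} ∉ τ ✗.
  V = {[28], [29]}: π^{-1}(V) = {28, 29} ∈ τ ✓.
  V = {[26=27], [28], [29]}: π^{-1}(V) = {26, 27, 28, 29} ∈ τ ✓.
  V = {[30]}: π^{-1}(V) = {30} ∉ τ ✗.
  V = {[26=27], [30]}: π^{-1}(V) = {26, 27, 30} ∉ τ ✗.
  V = {[28], [30]}: π^{-1}(V) = {28, 30} ∉ τ ✗.
  V = {[26=27], [28], [30]}: π^{-1}(V) = {26, 27, 28, 30} ∉ τ ✗.
  V = {[29], [30]}: π^{-1}(V) = {29, 30} ∉ τ ✗.
  V = {[26=27], [29], [30]}: π^{-1}(V) = {26, 27, 29, 30} ∉ τ ✗.
  V = {[28], [29], [30]}: π^{-1}(V) = {28, 29, 30} ∉ τ ✗.
  V = {[26=27], [28], [29], [30]}: π^{-1}(V) = {26, 27, 28, 29, 30} ∈ τ ✓.
Open sets in the quotient: τ_Q = {{}, {[28]}, {[29]}, {[28], [29]}, {[26=27], [28], [29]}, {[26=27], [28], [29], [30]}} (6 elements).
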